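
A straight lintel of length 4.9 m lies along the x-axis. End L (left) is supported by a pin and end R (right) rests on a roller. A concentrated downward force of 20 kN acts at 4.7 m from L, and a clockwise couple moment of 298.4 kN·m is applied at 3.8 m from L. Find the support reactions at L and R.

L_x = 0, L_y = -60.08 kN, R_y = 80.08 kN

Taking moments about L: R_y·4.9 − 20·4.7 − 298.4 = 0 → R_y = 392.4/4.9 = 80.0816 ≈ 80.08 kN.
ΣF_y = 0: L_y + 80.0816 − 20 = 0 → L_y = -60.08 kN.
ΣF_x = 0: no horizontal applied forces, so L_x = 0.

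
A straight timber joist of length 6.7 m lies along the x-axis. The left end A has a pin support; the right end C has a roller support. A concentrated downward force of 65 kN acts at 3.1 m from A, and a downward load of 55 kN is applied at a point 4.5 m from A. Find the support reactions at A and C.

A_x = 0, A_y = 52.99 kN, C_y = 67.01 kN

Moments about A: C_y·6.7 − 65·3.1 − 55·4.5 = 0 → C_y = 449/6.7 = 67.0149 ≈ 67.01 kN.
ΣF_y = 0: A_y + 67.0149 − 65 − 55 = 0 → A_y = 52.99 kN.
ΣF_x = 0: no horizontal applied forces, so A_x = 0.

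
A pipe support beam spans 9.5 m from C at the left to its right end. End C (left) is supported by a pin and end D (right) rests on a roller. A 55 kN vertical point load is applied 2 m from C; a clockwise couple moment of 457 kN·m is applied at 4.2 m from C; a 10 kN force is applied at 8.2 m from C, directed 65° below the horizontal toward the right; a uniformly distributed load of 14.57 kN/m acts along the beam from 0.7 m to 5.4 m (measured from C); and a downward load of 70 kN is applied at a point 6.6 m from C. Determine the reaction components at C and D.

C_x = -4.226 kN, C_y = 64.42 kN, D_y = 138.1 kN

Resultant of the distributed load: 14.57 × 4.7 = 68.479 kN at 3.05 m from C.
ΣM about C: D_y·9.5 − 55·2 − 457 − 10·sin65°·8.2 − (14.57·4.7)·3.05 − 70·6.6 = 0 → D_y = 1312.18/9.5 = 138.124 ≈ 138.1 kN.
ΣF_y = 0: C_y + 138.124 − 55 − 10·sin65° − 14.57·4.7 − 70 = 0 → C_y = 64.42 kN.
ΣF_x = 0: C_x + 10·cos65° = 0 → C_x = -4.226 kN.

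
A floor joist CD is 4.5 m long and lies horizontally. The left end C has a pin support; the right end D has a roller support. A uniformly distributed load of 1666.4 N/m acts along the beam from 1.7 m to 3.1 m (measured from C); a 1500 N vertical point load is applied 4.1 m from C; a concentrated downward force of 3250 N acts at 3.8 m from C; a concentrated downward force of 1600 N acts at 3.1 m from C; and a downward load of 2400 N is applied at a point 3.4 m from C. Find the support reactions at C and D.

C_x = 0, C_y = 2812 N, D_y = 8271 N

Resultant of the distributed load: 1666.4 × 1.4 = 2332.96 N at 2.4 m from C.
ΣM about C: D_y·4.5 − (1666.4·1.4)·2.4 − 1500·4.1 − 3250·3.8 − 1600·3.1 − 2400·3.4 = 0 → D_y = 37219.104/4.5 = 8270.91 ≈ 8271 N.
ΣF_y = 0: C_y + 8270.91 − 1666.4·1.4 − 1500 − 3250 − 1600 − 2400 = 0 → C_y = 2812 N.
ΣF_x = 0: no horizontal applied forces, so C_x = 0.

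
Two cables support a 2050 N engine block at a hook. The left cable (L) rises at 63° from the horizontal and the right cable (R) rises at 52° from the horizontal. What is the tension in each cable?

ΣF_x = 0: −T_L·cos63° + T_R·cos52° = 0 → T_R = 0.737403·T_L.
ΣF_y = 0: T_L·sin63° + T_R·sin52° = 2050.
Substitute: T_L·(0.891007 + 0.737403·0.788011) = 2050 → T_L = 1392.58 ≈ 1393 N.
Then T_R = 0.737403 × 1392.58 = 1027 N.

T_L = 1393 N, T_R = 1027 N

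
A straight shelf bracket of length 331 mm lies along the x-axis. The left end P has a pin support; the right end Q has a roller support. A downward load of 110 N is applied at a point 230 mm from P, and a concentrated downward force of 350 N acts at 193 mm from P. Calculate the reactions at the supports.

P_x = 0, P_y = 179.5 N, Q_y = 280.5 N

ΣM about P: Q_y·331 − 110·230 − 350·193 = 0 → Q_y = 92850/331 = 280.514 ≈ 280.5 N.
ΣF_y = 0: P_y + 280.514 − 110 − 350 = 0 → P_y = 179.5 N.
ΣF_x = 0: no horizontal applied forces, so P_x = 0.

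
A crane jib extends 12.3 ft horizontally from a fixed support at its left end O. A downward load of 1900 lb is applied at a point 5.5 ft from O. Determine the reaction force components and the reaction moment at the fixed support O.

ΣF_x = 0: O_x = 0.
ΣF_y = 0: O_y − 1900 = 0 → O_y = 1900 lb.
ΣM about O: M_O − 1900·5.5 = 0 → M_O = 10450 lb·ft.

O_x = 0, O_y = 1900 lb, M_O = 10450 lb·ft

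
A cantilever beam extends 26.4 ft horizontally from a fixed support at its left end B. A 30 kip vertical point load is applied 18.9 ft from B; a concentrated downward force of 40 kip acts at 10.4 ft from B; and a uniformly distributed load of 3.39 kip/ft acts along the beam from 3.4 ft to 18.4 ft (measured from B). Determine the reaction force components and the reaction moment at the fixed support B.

Resultant of the distributed load: 3.39 × 15 = 50.85 kip at 10.9 ft from B.
ΣF_x = 0: B_x = 0.
ΣF_y = 0: B_y − 30 − 40 − 3.39·15 = 0 → B_y = 120.8 kip.
ΣM about B: M_B − 30·18.9 − 40·10.4 − (3.39·15)·10.9 = 0 → M_B = 1537 kip·ft.

B_x = 0, B_y = 120.8 kip, M_B = 1537 kip·ft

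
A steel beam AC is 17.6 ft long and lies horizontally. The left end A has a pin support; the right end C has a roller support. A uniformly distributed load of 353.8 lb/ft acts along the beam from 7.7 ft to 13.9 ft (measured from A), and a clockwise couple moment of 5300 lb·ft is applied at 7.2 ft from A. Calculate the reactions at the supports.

Resultant of the distributed load: 353.8 × 6.2 = 2193.56 lb at 10.8 ft from A.
Taking moments about A: C_y·17.6 − (353.8·6.2)·10.8 − 5300 = 0 → C_y = 28990.448/17.6 = 1647.18 ≈ 1647 lb.
ΣF_y = 0: A_y + 1647.18 − 353.8·6.2 = 0 → A_y = 546.4 lb.
ΣF_x = 0: no horizontal applied forces, so A_x = 0.

A_x = 0, A_y = 546.4 lb, C_y = 1647 lb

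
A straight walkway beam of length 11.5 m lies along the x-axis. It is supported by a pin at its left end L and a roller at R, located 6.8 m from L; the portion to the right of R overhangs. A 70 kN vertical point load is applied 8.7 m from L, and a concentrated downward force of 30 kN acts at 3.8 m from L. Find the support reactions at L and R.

Moments about L: R_y·6.8 − 70·8.7 − 30·3.8 = 0 → R_y = 723/6.8 = 106.324 ≈ 106.3 kN.
ΣF_y = 0: L_y + 106.324 − 70 − 30 = 0 → L_y = -6.324 kN.
ΣF_x = 0: no horizontal applied forces, so L_x = 0.

L_x = 0, L_y = -6.324 kN, R_y = 106.3 kN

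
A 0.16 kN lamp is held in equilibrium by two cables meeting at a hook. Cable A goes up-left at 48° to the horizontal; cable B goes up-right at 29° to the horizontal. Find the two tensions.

T_A = 0.1436 kN, T_B = 0.1099 kN

ΣF_x = 0: −T_A·cos48° + T_B·cos29° = 0 → T_B = 0.765053·T_A.
ΣF_y = 0: T_A·sin48° + T_B·sin29° = 0.16.
Substitute: T_A·(0.743145 + 0.765053·0.48481) = 0.16 → T_A = 0.14362 ≈ 0.1436 kN.
Then T_B = 0.765053 × 0.14362 = 0.1099 kN.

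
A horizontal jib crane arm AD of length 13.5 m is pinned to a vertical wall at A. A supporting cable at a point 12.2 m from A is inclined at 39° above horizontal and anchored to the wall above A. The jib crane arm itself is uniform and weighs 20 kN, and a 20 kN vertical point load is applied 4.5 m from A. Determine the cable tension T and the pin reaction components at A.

T = 29.31 kN, A_x = 22.77 kN, A_y = 21.56 kN

ΣM about A: T·sin39°·12.2 − 20·6.75 − 20·4.5 = 0 → T = 225/(12.2·0.62932) = 29.3056 ≈ 29.31 kN.
ΣF_x = 0: A_x − T·cos39° = 0 → A_x = 29.3056 × 0.777146 = 22.77 kN.
ΣF_y = 0: A_y + T·sin39° − 20 − 20 = 0 → A_y = 40 − 29.3056 × 0.62932 = 21.56 kN.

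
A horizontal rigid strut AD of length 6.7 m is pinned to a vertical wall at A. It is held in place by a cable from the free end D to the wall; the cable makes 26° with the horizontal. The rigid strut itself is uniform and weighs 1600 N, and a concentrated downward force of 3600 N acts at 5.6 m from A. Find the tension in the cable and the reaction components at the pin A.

ΣM about A: T·sin26°·6.7 − 1600·3.35 − 3600·5.6 = 0 → T = 25520/(6.7·0.438371) = 8688.89 ≈ 8689 N.
ΣF_x = 0: A_x − T·cos26° = 0 → A_x = 8688.89 × 0.898794 = 7810 N.
ΣF_y = 0: A_y + T·sin26° − 1600 − 3600 = 0 → A_y = 5200 − 8688.89 × 0.438371 = 1391 N.

T = 8689 N, A_x = 7810 N, A_y = 1391 N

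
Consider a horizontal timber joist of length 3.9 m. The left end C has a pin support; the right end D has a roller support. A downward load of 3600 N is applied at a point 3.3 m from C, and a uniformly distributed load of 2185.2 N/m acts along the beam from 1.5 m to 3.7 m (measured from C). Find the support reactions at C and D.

C_x = 0, C_y = 2156 N, D_y = 6251 N

Resultant of the distributed load: 2185.2 × 2.2 = 4807.44 N at 2.6 m from C.
Taking moments about C: D_y·3.9 − 3600·3.3 − (2185.2·2.2)·2.6 = 0 → D_y = 24379.344/3.9 = 6251.11 ≈ 6251 N.
ΣF_y = 0: C_y + 6251.11 − 3600 − 2185.2·2.2 = 0 → C_y = 2156 N.
ΣF_x = 0: no horizontal applied forces, so C_x = 0.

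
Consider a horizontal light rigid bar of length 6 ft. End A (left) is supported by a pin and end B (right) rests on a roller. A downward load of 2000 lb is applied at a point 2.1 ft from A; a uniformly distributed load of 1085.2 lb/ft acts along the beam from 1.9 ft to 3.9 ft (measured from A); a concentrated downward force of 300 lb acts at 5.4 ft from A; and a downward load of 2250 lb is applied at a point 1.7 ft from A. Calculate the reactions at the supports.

Resultant of the distributed load: 1085.2 × 2 = 2170.4 lb at 2.9 ft from A.
ΣM about A: B_y·6 − 2000·2.1 − (1085.2·2)·2.9 − 300·5.4 − 2250·1.7 = 0 → B_y = 15939.16/6 = 2656.53 ≈ 2657 lb.
ΣF_y = 0: A_y + 2656.53 − 2000 − 1085.2·2 − 300 − 2250 = 0 → A_y = 4064 lb.
ΣF_x = 0: no horizontal applied forces, so A_x = 0.

A_x = 0, A_y = 4064 lb, B_y = 2657 lb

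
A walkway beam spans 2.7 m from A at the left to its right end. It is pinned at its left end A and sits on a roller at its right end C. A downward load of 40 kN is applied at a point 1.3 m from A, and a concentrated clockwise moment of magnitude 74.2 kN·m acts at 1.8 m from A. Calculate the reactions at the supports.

A_x = 0, A_y = -6.741 kN, C_y = 46.74 kN

Moments about A: C_y·2.7 − 40·1.3 − 74.2 = 0 → C_y = 126.2/2.7 = 46.7407 ≈ 46.74 kN.
ΣF_y = 0: A_y + 46.7407 − 40 = 0 → A_y = -6.741 kN.
ΣF_x = 0: no horizontal applied forces, so A_x = 0.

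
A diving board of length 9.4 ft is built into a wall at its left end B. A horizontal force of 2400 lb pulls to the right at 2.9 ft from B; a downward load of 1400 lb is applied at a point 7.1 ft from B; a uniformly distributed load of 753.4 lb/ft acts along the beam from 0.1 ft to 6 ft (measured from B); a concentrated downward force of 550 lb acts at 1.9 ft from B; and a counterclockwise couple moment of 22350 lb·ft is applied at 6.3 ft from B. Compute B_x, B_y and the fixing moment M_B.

Resultant of the distributed load: 753.4 × 5.9 = 4445.06 lb at 3.05 ft from B.
ΣF_x = 0: B_x + 2400 = 0 → B_x = -2400 lb.
ΣF_y = 0: B_y − 1400 − 753.4·5.9 − 550 = 0 → B_y = 6395 lb.
ΣM about B: M_B − 1400·7.1 − (753.4·5.9)·3.05 − 550·1.9 + 22350 = 0 → M_B = 2192 lb·ft.

B_x = -2400 lb, B_y = 6395 lb, M_B = 2192 lb·ft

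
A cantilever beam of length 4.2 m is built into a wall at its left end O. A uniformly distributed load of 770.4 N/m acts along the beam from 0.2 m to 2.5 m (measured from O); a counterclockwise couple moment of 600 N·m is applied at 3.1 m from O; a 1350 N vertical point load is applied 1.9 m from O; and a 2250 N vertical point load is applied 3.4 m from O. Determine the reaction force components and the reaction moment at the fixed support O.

O_x = 0, O_y = 5372 N, M_O = 12010 N·m

Resultant of the distributed load: 770.4 × 2.3 = 1771.92 N at 1.35 m from O.
ΣF_x = 0: O_x = 0.
ΣF_y = 0: O_y − 770.4·2.3 − 1350 − 2250 = 0 → O_y = 5372 N.
ΣM about O: M_O − (770.4·2.3)·1.35 + 600 − 1350·1.9 − 2250·3.4 = 0 → M_O = 12010 N·m.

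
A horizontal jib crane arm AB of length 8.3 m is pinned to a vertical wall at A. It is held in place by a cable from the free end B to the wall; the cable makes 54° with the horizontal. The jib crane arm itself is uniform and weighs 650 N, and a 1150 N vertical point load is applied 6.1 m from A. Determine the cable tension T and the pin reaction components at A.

ΣM about A: T·sin54°·8.3 − 650·4.15 − 1150·6.1 = 0 → T = 9712.5/(8.3·0.809017) = 1446.42 ≈ 1446 N.
ΣF_x = 0: A_x − T·cos54° = 0 → A_x = 1446.42 × 0.587785 = 850.2 N.
ΣF_y = 0: A_y + T·sin54° − 650 − 1150 = 0 → A_y = 1800 − 1446.42 × 0.809017 = 629.8 N.

T = 1446 N, A_x = 850.2 N, A_y = 629.8 N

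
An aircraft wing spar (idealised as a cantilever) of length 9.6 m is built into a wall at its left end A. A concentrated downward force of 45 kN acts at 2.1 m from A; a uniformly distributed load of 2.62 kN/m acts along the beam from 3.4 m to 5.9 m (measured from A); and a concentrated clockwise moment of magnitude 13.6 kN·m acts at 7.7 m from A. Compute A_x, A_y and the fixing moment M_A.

A_x = 0, A_y = 51.55 kN, M_A = 138.6 kN·m

Resultant of the distributed load: 2.62 × 2.5 = 6.55 kN at 4.65 m from A.
ΣF_x = 0: A_x = 0.
ΣF_y = 0: A_y − 45 − 2.62·2.5 = 0 → A_y = 51.55 kN.
ΣM about A: M_A − 45·2.1 − (2.62·2.5)·4.65 − 13.6 = 0 → M_A = 138.6 kN·m.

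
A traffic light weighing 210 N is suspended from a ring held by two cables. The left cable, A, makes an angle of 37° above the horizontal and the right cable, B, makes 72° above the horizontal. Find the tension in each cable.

ΣF_x = 0: −T_A·cos37° + T_B·cos72° = 0 → T_B = 2.58444·T_A.
ΣF_y = 0: T_A·sin37° + T_B·sin72° = 210.
Substitute: T_A·(0.601815 + 2.58444·0.951057) = 210 → T_A = 68.6327 ≈ 68.63 N.
Then T_B = 2.58444 × 68.6327 = 177.4 N.

T_A = 68.63 N, T_B = 177.4 N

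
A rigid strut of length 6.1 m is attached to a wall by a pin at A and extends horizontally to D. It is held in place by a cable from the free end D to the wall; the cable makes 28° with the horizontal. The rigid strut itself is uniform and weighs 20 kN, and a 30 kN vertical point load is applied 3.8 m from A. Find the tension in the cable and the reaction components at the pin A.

ΣM about A: T·sin28°·6.1 − 20·3.05 − 30·3.8 = 0 → T = 175/(6.1·0.469472) = 61.1081 ≈ 61.11 kN.
ΣF_x = 0: A_x − T·cos28° = 0 → A_x = 61.1081 × 0.882948 = 53.96 kN.
ΣF_y = 0: A_y + T·sin28° − 20 − 30 = 0 → A_y = 50 − 61.1081 × 0.469472 = 21.31 kN.

T = 61.11 kN, A_x = 53.96 kN, A_y = 21.31 kN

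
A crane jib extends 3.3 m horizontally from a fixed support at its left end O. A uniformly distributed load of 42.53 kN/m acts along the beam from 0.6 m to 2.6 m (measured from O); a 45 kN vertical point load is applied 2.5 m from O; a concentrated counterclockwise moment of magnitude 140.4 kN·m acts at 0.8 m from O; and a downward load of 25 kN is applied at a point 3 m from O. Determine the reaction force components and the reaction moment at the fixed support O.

Resultant of the distributed load: 42.53 × 2 = 85.06 kN at 1.6 m from O.
ΣF_x = 0: O_x = 0.
ΣF_y = 0: O_y − 42.53·2 − 45 − 25 = 0 → O_y = 155.1 kN.
ΣM about O: M_O − (42.53·2)·1.6 − 45·2.5 + 140.4 − 25·3 = 0 → M_O = 183.2 kN·m.

O_x = 0, O_y = 155.1 kN, M_O = 183.2 kN·m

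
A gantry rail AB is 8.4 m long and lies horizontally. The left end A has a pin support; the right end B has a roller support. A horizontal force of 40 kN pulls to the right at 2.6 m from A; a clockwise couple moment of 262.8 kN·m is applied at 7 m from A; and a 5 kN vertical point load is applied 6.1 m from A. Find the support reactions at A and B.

A_x = -40.00 kN, A_y = -29.92 kN, B_y = 34.92 kN

Moments about A: B_y·8.4 − 262.8 − 5·6.1 = 0 → B_y = 293.3/8.4 = 34.9167 ≈ 34.92 kN.
ΣF_y = 0: A_y + 34.9167 − 5 = 0 → A_y = -29.92 kN.
ΣF_x = 0: A_x + 40 = 0 → A_x = -40.00 kN.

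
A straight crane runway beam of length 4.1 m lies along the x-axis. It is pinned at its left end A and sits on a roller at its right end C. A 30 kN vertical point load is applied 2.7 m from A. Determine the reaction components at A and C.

ΣM about A: C_y·4.1 − 30·2.7 = 0 → C_y = 81/4.1 = 19.7561 ≈ 19.76 kN.
ΣF_y = 0: A_y + 19.7561 − 30 = 0 → A_y = 10.24 kN.
ΣF_x = 0: no horizontal applied forces, so A_x = 0.

A_x = 0, A_y = 10.24 kN, C_y = 19.76 kN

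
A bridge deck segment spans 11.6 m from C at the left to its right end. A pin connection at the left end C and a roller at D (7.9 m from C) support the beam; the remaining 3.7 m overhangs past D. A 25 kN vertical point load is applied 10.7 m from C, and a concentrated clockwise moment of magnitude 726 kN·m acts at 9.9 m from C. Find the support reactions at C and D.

C_x = 0, C_y = -100.8 kN, D_y = 125.8 kN

Moments about C: D_y·7.9 − 25·10.7 − 726 = 0 → D_y = 993.5/7.9 = 125.759 ≈ 125.8 kN.
ΣF_y = 0: C_y + 125.759 − 25 = 0 → C_y = -100.8 kN.
ΣF_x = 0: no horizontal applied forces, so C_x = 0.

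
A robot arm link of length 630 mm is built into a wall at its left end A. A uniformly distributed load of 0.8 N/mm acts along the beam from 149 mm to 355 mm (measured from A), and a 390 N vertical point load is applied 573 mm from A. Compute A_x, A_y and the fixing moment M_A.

Resultant of the distributed load: 0.8 × 206 = 164.8 N at 252 mm from A.
ΣF_x = 0: A_x = 0.
ΣF_y = 0: A_y − 0.8·206 − 390 = 0 → A_y = 554.8 N.
ΣM about A: M_A − (0.8·206)·252 − 390·573 = 0 → M_A = 265000 N·mm.

A_x = 0, A_y = 554.8 N, M_A = 265000 N·mm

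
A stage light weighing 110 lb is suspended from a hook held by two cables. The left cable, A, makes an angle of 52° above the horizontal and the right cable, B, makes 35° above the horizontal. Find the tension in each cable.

T_A = 90.23 lb, T_B = 67.82 lb

ΣF_x = 0: −T_A·cos52° + T_B·cos35° = 0 → T_B = 0.751584·T_A.
ΣF_y = 0: T_A·sin52° + T_B·sin35° = 110.
Substitute: T_A·(0.788011 + 0.751584·0.573576) = 110 → T_A = 90.2304 ≈ 90.23 lb.
Then T_B = 0.751584 × 90.2304 = 67.82 lb.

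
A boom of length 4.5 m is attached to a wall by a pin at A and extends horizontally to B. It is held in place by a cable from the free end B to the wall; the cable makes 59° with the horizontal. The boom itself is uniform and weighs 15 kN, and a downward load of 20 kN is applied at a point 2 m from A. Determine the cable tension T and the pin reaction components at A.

T = 19.12 kN, A_x = 9.847 kN, A_y = 18.61 kN

ΣM about A: T·sin59°·4.5 − 15·2.25 − 20·2 = 0 → T = 73.75/(4.5·0.857167) = 19.1198 ≈ 19.12 kN.
ΣF_x = 0: A_x − T·cos59° = 0 → A_x = 19.1198 × 0.515038 = 9.847 kN.
ΣF_y = 0: A_y + T·sin59° − 15 − 20 = 0 → A_y = 35 − 19.1198 × 0.857167 = 18.61 kN.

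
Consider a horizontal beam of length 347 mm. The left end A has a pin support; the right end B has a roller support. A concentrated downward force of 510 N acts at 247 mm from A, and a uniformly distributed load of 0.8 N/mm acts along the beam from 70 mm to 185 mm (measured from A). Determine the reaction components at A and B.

A_x = 0, A_y = 205.2 N, B_y = 396.8 N

Resultant of the distributed load: 0.8 × 115 = 92 N at 127.5 mm from A.
Taking moments about A: B_y·347 − 510·247 − (0.8·115)·127.5 = 0 → B_y = 137700/347 = 396.83 ≈ 396.8 N.
ΣF_y = 0: A_y + 396.83 − 510 − 0.8·115 = 0 → A_y = 205.2 N.
ΣF_x = 0: no horizontal applied forces, so A_x = 0.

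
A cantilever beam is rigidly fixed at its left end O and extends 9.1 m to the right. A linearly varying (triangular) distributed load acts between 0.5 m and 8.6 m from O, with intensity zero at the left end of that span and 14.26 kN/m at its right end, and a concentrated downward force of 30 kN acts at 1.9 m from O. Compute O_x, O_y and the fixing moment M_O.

Resultant of the triangular load: ½ × 14.26 × 8.1 = 57.753 kN, acting at 5.9 m from O (one-third of the span from the peak).
ΣF_x = 0: O_x = 0.
ΣF_y = 0: O_y − ½·14.26·8.1 − 30 = 0 → O_y = 87.75 kN.
ΣM about O: M_O − (½·14.26·8.1)·5.9 − 30·1.9 = 0 → M_O = 397.7 kN·m.

O_x = 0, O_y = 87.75 kN, M_O = 397.7 kN·m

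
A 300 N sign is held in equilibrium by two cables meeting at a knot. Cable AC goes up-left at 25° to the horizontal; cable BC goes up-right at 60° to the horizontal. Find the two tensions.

ΣF_x = 0: −T_AC·cos25° + T_BC·cos60° = 0 → T_BC = 1.81262·T_AC.
ΣF_y = 0: T_AC·sin25° + T_BC·sin60° = 300.
Substitute: T_AC·(0.422618 + 1.81262·0.866025) = 300 → T_AC = 150.573 ≈ 150.6 N.
Then T_BC = 1.81262 × 150.573 = 272.9 N.

T_AC = 150.6 N, T_BC = 272.9 N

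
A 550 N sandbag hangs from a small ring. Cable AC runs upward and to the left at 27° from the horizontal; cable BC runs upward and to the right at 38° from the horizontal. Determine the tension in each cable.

T_AC = 478.2 N, T_BC = 540.7 N

ΣF_x = 0: −T_AC·cos27° + T_BC·cos38° = 0 → T_BC = 1.1307·T_AC.
ΣF_y = 0: T_AC·sin27° + T_BC·sin38° = 550.
Substitute: T_AC·(0.45399 + 1.1307·0.615661) = 550 → T_AC = 478.212 ≈ 478.2 N.
Then T_BC = 1.1307 × 478.212 = 540.7 N.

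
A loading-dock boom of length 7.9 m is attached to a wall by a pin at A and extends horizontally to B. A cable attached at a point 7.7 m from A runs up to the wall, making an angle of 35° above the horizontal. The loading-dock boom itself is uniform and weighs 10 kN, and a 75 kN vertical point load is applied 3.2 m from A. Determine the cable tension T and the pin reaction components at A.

T = 63.28 kN, A_x = 51.84 kN, A_y = 48.70 kN

ΣM about A: T·sin35°·7.7 − 10·3.95 − 75·3.2 = 0 → T = 279.5/(7.7·0.573576) = 63.2849 ≈ 63.28 kN.
ΣF_x = 0: A_x − T·cos35° = 0 → A_x = 63.2849 × 0.819152 = 51.84 kN.
ΣF_y = 0: A_y + T·sin35° − 10 − 75 = 0 → A_y = 85 − 63.2849 × 0.573576 = 48.70 kN.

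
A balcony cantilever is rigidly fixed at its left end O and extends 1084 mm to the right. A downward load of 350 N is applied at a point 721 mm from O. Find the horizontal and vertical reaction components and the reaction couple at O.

O_x = 0, O_y = 350.0 N, M_O = 252400 N·mm

ΣF_x = 0: O_x = 0.
ΣF_y = 0: O_y − 350 = 0 → O_y = 350.0 N.
ΣM about O: M_O − 350·721 = 0 → M_O = 252400 N·mm.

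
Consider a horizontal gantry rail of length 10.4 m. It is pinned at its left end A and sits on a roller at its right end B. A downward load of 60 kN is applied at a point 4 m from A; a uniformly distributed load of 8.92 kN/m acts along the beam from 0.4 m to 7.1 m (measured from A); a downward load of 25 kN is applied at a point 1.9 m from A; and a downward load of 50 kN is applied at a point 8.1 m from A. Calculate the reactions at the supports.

Resultant of the distributed load: 8.92 × 6.7 = 59.764 kN at 3.75 m from A.
Taking moments about A: B_y·10.4 − 60·4 − (8.92·6.7)·3.75 − 25·1.9 − 50·8.1 = 0 → B_y = 916.615/10.4 = 88.1361 ≈ 88.14 kN.
ΣF_y = 0: A_y + 88.1361 − 60 − 8.92·6.7 − 25 − 50 = 0 → A_y = 106.6 kN.
ΣF_x = 0: no horizontal applied forces, so A_x = 0.

A_x = 0, A_y = 106.6 kN, B_y = 88.14 kN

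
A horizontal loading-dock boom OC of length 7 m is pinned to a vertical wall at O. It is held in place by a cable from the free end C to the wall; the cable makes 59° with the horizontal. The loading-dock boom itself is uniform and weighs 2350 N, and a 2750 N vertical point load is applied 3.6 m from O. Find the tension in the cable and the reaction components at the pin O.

T = 3021 N, O_x = 1556 N, O_y = 2511 N

ΣM about O: T·sin59°·7 − 2350·3.5 − 2750·3.6 = 0 → T = 18125/(7·0.857167) = 3020.75 ≈ 3021 N.
ΣF_x = 0: O_x − T·cos59° = 0 → O_x = 3020.75 × 0.515038 = 1556 N.
ΣF_y = 0: O_y + T·sin59° − 2350 − 2750 = 0 → O_y = 5100 − 3020.75 × 0.857167 = 2511 N.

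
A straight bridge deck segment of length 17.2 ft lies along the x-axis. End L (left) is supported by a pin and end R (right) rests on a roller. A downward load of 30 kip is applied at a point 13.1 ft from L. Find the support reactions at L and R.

L_x = 0, L_y = 7.151 kip, R_y = 22.85 kip

Moments about L: R_y·17.2 − 30·13.1 = 0 → R_y = 393/17.2 = 22.8488 ≈ 22.85 kip.
ΣF_y = 0: L_y + 22.8488 − 30 = 0 → L_y = 7.151 kip.
ΣF_x = 0: no horizontal applied forces, so L_x = 0.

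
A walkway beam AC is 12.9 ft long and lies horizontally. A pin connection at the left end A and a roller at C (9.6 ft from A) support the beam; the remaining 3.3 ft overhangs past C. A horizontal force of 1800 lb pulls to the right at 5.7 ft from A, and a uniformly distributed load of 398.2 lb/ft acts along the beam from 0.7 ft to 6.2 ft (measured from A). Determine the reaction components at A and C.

Resultant of the distributed load: 398.2 × 5.5 = 2190.1 lb at 3.45 ft from A.
Taking moments about A: C_y·9.6 − (398.2·5.5)·3.45 = 0 → C_y = 7555.845/9.6 = 787.067 ≈ 787.1 lb.
ΣF_y = 0: A_y + 787.067 − 398.2·5.5 = 0 → A_y = 1403 lb.
ΣF_x = 0: A_x + 1800 = 0 → A_x = -1800 lb.

A_x = -1800 lb, A_y = 1403 lb, C_y = 787.1 lb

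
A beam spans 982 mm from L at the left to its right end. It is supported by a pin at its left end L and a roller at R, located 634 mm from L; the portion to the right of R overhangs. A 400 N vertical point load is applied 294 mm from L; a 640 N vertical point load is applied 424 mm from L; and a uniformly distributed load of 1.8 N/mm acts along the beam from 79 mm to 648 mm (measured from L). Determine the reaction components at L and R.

Resultant of the distributed load: 1.8 × 569 = 1024.2 N at 363.5 mm from L.
ΣM about L: R_y·634 − 400·294 − 640·424 − (1.8·569)·363.5 = 0 → R_y = 761256.7/634 = 1200.72 ≈ 1201 N.
ΣF_y = 0: L_y + 1200.72 − 400 − 640 − 1.8·569 = 0 → L_y = 863.5 N.
ΣF_x = 0: no horizontal applied forces, so L_x = 0.

L_x = 0, L_y = 863.5 N, R_y = 1201 N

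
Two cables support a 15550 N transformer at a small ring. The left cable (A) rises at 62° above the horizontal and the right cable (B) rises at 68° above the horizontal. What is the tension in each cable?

T_A = 7604 N, T_B = 9530 N

ΣF_x = 0: −T_A·cos62° + T_B·cos68° = 0 → T_B = 1.25324·T_A.
ΣF_y = 0: T_A·sin62° + T_B·sin68° = 15550.
Substitute: T_A·(0.882948 + 1.25324·0.927184) = 15550 → T_A = 7604.16 ≈ 7604 N.
Then T_B = 1.25324 × 7604.16 = 9530 N.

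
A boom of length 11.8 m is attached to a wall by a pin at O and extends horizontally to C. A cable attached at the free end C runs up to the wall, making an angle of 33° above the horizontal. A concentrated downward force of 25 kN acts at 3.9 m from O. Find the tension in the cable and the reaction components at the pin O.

T = 15.17 kN, O_x = 12.72 kN, O_y = 16.74 kN

ΣM about O: T·sin33°·11.8 − 25·3.9 = 0 → T = 97.5/(11.8·0.544639) = 15.171 ≈ 15.17 kN.
ΣF_x = 0: O_x − T·cos33° = 0 → O_x = 15.171 × 0.838671 = 12.72 kN.
ΣF_y = 0: O_y + T·sin33° − 25 = 0 → O_y = 25 − 15.171 × 0.544639 = 16.74 kN.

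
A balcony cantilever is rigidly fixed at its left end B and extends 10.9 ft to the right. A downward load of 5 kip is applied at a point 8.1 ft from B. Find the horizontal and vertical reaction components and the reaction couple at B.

ΣF_x = 0: B_x = 0.
ΣF_y = 0: B_y − 5 = 0 → B_y = 5.000 kip.
ΣM about B: M_B − 5·8.1 = 0 → M_B = 40.50 kip·ft.

B_x = 0, B_y = 5.000 kip, M_B = 40.50 kip·ft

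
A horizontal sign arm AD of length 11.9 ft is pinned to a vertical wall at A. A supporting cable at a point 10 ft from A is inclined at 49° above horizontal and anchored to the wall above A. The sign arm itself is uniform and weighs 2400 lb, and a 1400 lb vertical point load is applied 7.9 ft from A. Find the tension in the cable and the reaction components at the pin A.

ΣM about A: T·sin49°·10 − 2400·5.95 − 1400·7.9 = 0 → T = 25340/(10·0.75471) = 3357.58 ≈ 3358 lb.
ΣF_x = 0: A_x − T·cos49° = 0 → A_x = 3357.58 × 0.656059 = 2203 lb.
ΣF_y = 0: A_y + T·sin49° − 2400 − 1400 = 0 → A_y = 3800 − 3357.58 × 0.75471 = 1266 lb.

T = 3358 lb, A_x = 2203 lb, A_y = 1266 lb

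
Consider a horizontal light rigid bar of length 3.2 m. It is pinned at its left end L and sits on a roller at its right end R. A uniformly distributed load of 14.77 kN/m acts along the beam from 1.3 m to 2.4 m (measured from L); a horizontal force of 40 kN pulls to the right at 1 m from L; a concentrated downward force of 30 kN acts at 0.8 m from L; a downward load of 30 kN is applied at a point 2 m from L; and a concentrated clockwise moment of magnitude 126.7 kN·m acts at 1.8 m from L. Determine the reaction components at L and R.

Resultant of the distributed load: 14.77 × 1.1 = 16.247 kN at 1.85 m from L.
ΣM about L: R_y·3.2 − (14.77·1.1)·1.85 − 30·0.8 − 30·2 − 126.7 = 0 → R_y = 240.75695/3.2 = 75.2365 ≈ 75.24 kN.
ΣF_y = 0: L_y + 75.2365 − 14.77·1.1 − 30 − 30 = 0 → L_y = 1.010 kN.
ΣF_x = 0: L_x + 40 = 0 → L_x = -40.00 kN.

L_x = -40.00 kN, L_y = 1.010 kN, R_y = 75.24 kN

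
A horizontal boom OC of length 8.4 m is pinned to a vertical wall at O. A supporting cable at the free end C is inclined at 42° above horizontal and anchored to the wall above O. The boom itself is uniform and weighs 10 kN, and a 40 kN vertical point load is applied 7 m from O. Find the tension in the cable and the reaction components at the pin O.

T = 57.29 kN, O_x = 42.57 kN, O_y = 11.67 kN

ΣM about O: T·sin42°·8.4 − 10·4.2 − 40·7 = 0 → T = 322/(8.4·0.669131) = 57.2882 ≈ 57.29 kN.
ΣF_x = 0: O_x − T·cos42° = 0 → O_x = 57.2882 × 0.743145 = 42.57 kN.
ΣF_y = 0: O_y + T·sin42° − 10 − 40 = 0 → O_y = 50 − 57.2882 × 0.669131 = 11.67 kN.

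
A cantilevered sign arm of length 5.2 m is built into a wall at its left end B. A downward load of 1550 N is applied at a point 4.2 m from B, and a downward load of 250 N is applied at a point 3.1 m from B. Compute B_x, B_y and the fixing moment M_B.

B_x = 0, B_y = 1800 N, M_B = 7285 N·m

ΣF_x = 0: B_x = 0.
ΣF_y = 0: B_y − 1550 − 250 = 0 → B_y = 1800 N.
ΣM about B: M_B − 1550·4.2 − 250·3.1 = 0 → M_B = 7285 N·m.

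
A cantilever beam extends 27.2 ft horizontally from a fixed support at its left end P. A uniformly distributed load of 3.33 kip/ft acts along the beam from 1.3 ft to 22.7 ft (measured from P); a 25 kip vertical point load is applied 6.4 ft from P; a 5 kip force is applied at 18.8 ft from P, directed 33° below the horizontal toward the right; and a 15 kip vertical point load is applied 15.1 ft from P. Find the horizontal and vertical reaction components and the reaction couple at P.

Resultant of the distributed load: 3.33 × 21.4 = 71.262 kip at 12 ft from P.
ΣF_x = 0: P_x + 5·cos33° = 0 → P_x = -4.193 kip.
ΣF_y = 0: P_y − 3.33·21.4 − 25 − 5·sin33° − 15 = 0 → P_y = 114.0 kip.
ΣM about P: M_P − (3.33·21.4)·12 − 25·6.4 − 5·sin33°·18.8 − 15·15.1 = 0 → M_P = 1293 kip·ft.

P_x = -4.193 kip, P_y = 114.0 kip, M_P = 1293 kip·ft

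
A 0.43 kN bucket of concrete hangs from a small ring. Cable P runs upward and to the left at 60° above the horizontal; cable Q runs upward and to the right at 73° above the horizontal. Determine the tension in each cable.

ΣF_x = 0: −T_P·cos60° + T_Q·cos73° = 0 → T_Q = 1.71015·T_P.
ΣF_y = 0: T_P·sin60° + T_Q·sin73° = 0.43.
Substitute: T_P·(0.866025 + 1.71015·0.956305) = 0.43 → T_P = 0.1719 kN.
Then T_Q = 1.71015 × 0.1719 = 0.2940 kN.

T_P = 0.1719 kN, T_Q = 0.2940 kN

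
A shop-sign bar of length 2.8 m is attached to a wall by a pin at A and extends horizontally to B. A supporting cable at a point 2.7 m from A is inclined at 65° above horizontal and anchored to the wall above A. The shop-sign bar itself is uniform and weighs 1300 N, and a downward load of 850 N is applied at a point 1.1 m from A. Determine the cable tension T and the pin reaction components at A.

T = 1126 N, A_x = 475.8 N, A_y = 1130 N

ΣM about A: T·sin65°·2.7 − 1300·1.4 − 850·1.1 = 0 → T = 2755/(2.7·0.906308) = 1125.85 ≈ 1126 N.
ΣF_x = 0: A_x − T·cos65° = 0 → A_x = 1125.85 × 0.422618 = 475.8 N.
ΣF_y = 0: A_y + T·sin65° − 1300 − 850 = 0 → A_y = 2150 − 1125.85 × 0.906308 = 1130 N.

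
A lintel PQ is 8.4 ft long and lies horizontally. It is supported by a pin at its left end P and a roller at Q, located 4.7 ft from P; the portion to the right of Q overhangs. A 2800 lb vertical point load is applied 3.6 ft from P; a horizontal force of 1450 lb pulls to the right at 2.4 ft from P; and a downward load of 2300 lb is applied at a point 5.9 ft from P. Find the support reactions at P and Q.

Taking moments about P: Q_y·4.7 − 2800·3.6 − 2300·5.9 = 0 → Q_y = 23650/4.7 = 5031.91 ≈ 5032 lb.
ΣF_y = 0: P_y + 5031.91 − 2800 − 2300 = 0 → P_y = 68.09 lb.
ΣF_x = 0: P_x + 1450 = 0 → P_x = -1450 lb.

P_x = -1450 lb, P_y = 68.09 lb, Q_y = 5032 lb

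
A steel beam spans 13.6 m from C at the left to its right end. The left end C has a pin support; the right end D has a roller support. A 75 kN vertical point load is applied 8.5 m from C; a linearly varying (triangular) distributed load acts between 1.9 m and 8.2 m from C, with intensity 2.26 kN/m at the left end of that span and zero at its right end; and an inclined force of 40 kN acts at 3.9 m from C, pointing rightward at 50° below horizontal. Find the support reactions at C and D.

Resultant of the triangular load: ½ × 2.26 × 6.3 = 7.119 kN, acting at 4 m from C (one-third of the span from the peak).
ΣM about C: D_y·13.6 − 75·8.5 − (½·2.26·6.3)·4 − 40·sin50°·3.9 = 0 → D_y = 785.479/13.6 = 57.7558 ≈ 57.76 kN.
ΣF_y = 0: C_y + 57.7558 − 75 − ½·2.26·6.3 − 40·sin50° = 0 → C_y = 55.00 kN.
ΣF_x = 0: C_x + 40·cos50° = 0 → C_x = -25.71 kN.

C_x = -25.71 kN, C_y = 55.00 kN, D_y = 57.76 kN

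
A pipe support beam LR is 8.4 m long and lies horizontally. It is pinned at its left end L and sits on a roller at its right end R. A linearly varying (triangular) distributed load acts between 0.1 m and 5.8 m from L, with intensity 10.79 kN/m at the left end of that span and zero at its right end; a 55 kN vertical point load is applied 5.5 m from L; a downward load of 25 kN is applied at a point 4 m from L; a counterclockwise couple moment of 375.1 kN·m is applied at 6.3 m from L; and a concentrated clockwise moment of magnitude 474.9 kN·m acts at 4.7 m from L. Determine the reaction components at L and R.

L_x = 0, L_y = 43.63 kN, R_y = 67.12 kN

Resultant of the triangular load: ½ × 10.79 × 5.7 = 30.7515 kN, acting at 2 m from L (one-third of the span from the peak).
ΣM about L: R_y·8.4 − (½·10.79·5.7)·2 − 55·5.5 − 25·4 + 375.1 − 474.9 = 0 → R_y = 563.803/8.4 = 67.1194 ≈ 67.12 kN.
ΣF_y = 0: L_y + 67.1194 − ½·10.79·5.7 − 55 − 25 = 0 → L_y = 43.63 kN.
ΣF_x = 0: no horizontal applied forces, so L_x = 0.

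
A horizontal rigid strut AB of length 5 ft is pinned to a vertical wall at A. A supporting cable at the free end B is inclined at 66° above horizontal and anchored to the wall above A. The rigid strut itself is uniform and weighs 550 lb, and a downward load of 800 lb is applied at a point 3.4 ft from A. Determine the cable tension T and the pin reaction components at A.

ΣM about A: T·sin66°·5 − 550·2.5 − 800·3.4 = 0 → T = 4095/(5·0.913545) = 896.508 ≈ 896.5 lb.
ΣF_x = 0: A_x − T·cos66° = 0 → A_x = 896.508 × 0.406737 = 364.6 lb.
ΣF_y = 0: A_y + T·sin66° − 550 − 800 = 0 → A_y = 1350 − 896.508 × 0.913545 = 531.0 lb.

T = 896.5 lb, A_x = 364.6 lb, A_y = 531.0 lb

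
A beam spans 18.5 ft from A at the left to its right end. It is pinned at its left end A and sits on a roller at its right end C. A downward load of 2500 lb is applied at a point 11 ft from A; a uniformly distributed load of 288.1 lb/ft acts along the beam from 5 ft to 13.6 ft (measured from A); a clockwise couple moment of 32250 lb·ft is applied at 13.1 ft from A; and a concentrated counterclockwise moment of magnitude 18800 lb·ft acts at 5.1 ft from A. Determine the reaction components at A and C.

Resultant of the distributed load: 288.1 × 8.6 = 2477.66 lb at 9.3 ft from A.
Taking moments about A: C_y·18.5 − 2500·11 − (288.1·8.6)·9.3 − 32250 + 18800 = 0 → C_y = 63992.238/18.5 = 3459.04 ≈ 3459 lb.
ΣF_y = 0: A_y + 3459.04 − 2500 − 288.1·8.6 = 0 → A_y = 1519 lb.
ΣF_x = 0: no horizontal applied forces, so A_x = 0.

A_x = 0, A_y = 1519 lb, C_y = 3459 lb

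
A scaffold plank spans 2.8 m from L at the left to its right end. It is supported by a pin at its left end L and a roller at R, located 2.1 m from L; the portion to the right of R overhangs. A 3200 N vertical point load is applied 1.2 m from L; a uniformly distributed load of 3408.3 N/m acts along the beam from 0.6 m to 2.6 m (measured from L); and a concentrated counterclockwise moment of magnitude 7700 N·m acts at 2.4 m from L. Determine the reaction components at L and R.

Resultant of the distributed load: 3408.3 × 2 = 6816.6 N at 1.6 m from L.
Taking moments about L: R_y·2.1 − 3200·1.2 − (3408.3·2)·1.6 + 7700 = 0 → R_y = 7046.56/2.1 = 3355.5 ≈ 3356 N.
ΣF_y = 0: L_y + 3355.5 − 3200 − 3408.3·2 = 0 → L_y = 6661 N.
ΣF_x = 0: no horizontal applied forces, so L_x = 0.

L_x = 0, L_y = 6661 N, R_y = 3356 N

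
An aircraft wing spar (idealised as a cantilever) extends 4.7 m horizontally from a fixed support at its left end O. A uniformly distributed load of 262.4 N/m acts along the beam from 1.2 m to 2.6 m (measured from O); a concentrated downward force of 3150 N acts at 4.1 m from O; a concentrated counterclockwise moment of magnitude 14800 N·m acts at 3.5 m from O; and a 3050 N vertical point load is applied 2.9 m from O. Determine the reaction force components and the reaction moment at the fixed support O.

O_x = 0, O_y = 6567 N, M_O = 7658 N·m

Resultant of the distributed load: 262.4 × 1.4 = 367.36 N at 1.9 m from O.
ΣF_x = 0: O_x = 0.
ΣF_y = 0: O_y − 262.4·1.4 − 3150 − 3050 = 0 → O_y = 6567 N.
ΣM about O: M_O − (262.4·1.4)·1.9 − 3150·4.1 + 14800 − 3050·2.9 = 0 → M_O = 7658 N·m.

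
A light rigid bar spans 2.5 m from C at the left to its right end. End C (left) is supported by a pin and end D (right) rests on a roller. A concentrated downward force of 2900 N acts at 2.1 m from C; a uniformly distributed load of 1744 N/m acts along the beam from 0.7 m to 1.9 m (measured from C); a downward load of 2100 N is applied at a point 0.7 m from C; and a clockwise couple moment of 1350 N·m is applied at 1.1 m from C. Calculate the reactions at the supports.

C_x = 0, C_y = 2441 N, D_y = 4652 N

Resultant of the distributed load: 1744 × 1.2 = 2092.8 N at 1.3 m from C.
ΣM about C: D_y·2.5 − 2900·2.1 − (1744·1.2)·1.3 − 2100·0.7 − 1350 = 0 → D_y = 11630.64/2.5 = 4652.26 ≈ 4652 N.
ΣF_y = 0: C_y + 4652.26 − 2900 − 1744·1.2 − 2100 = 0 → C_y = 2441 N.
ΣF_x = 0: no horizontal applied forces, so C_x = 0.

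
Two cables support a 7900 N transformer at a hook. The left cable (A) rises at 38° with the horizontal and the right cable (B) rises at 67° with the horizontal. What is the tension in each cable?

ΣF_x = 0: −T_A·cos38° + T_B·cos67° = 0 → T_B = 2.01676·T_A.
ΣF_y = 0: T_A·sin38° + T_B·sin67° = 7900.
Substitute: T_A·(0.615661 + 2.01676·0.920505) = 7900 → T_A = 3195.67 ≈ 3196 N.
Then T_B = 2.01676 × 3195.67 = 6445 N.

T_A = 3196 N, T_B = 6445 N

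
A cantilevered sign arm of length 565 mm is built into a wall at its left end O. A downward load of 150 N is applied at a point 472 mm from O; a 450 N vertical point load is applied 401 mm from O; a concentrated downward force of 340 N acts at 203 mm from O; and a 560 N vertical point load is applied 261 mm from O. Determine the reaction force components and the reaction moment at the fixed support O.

O_x = 0, O_y = 1500 N, M_O = 466400 N·mm

ΣF_x = 0: O_x = 0.
ΣF_y = 0: O_y − 150 − 450 − 340 − 560 = 0 → O_y = 1500 N.
ΣM about O: M_O − 150·472 − 450·401 − 340·203 − 560·261 = 0 → M_O = 466400 N·mm.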